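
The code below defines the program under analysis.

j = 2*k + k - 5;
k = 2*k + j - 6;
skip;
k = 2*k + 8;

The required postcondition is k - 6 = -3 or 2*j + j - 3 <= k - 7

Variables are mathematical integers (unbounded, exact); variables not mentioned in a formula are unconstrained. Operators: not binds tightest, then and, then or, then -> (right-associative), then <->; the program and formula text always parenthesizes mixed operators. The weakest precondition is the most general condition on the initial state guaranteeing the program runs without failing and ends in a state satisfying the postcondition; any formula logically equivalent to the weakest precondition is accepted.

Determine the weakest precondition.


Working backward. After the program, the postcondition k - 6 = -3 or 2*j + j - 3 <= k - 7 must hold; in canonical form it is k = 3 or 3*j <= k - 4.
Before k := 2*k + 8: 2*k = -5 or 3*j <= 2*k + 4
Before skip: 2*k = -5 or 3*j <= 2*k + 4
Before k := 2*k + j - 6: 2*j + 4*k = 7 or j <= 4*k - 8
Before j := 2*k + k - 5: 10*k = 17 or k >= 3
Answer: WP = 10*k = 17 or k >= 3


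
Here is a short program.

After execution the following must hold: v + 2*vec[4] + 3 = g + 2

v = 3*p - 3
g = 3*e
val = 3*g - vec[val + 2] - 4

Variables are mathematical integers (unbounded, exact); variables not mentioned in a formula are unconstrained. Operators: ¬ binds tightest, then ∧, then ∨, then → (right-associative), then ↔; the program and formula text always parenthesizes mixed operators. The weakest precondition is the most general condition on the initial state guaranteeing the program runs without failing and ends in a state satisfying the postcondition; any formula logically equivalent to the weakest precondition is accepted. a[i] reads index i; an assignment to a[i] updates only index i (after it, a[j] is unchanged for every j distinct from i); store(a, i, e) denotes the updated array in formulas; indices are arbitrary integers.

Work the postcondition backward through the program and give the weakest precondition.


Working backward. After the program, the postcondition v + 2*vec[4] + 3 = g + 2 must hold; in canonical form it is 2*vec[4] + v = g - 1.
Before val := 3*g - vec[val + 2] - 4: 2*vec[4] + v = g - 1
Before g := 3*e: 2*vec[4] + v = 3*e - 1
Before v := 3*p - 3: 2*vec[4] + 3*p = 3*e + 2
Answer: WP = 2*vec[4] + 3*p = 3*e + 2


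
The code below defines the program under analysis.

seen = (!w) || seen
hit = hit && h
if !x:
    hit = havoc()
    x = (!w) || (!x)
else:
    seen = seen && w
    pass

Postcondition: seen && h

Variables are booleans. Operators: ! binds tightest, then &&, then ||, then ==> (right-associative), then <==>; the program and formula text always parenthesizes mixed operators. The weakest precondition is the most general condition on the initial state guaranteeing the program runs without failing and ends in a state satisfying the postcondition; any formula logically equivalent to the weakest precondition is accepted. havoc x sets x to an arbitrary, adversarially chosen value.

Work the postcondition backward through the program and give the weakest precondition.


Working backward. After the program, seen && h must hold.
Then branch requires seen && h; else branch requires seen && w && h.
Before the if: ((!x) ==> (seen && h)) && (x ==> (seen && w && h))
Before hit := hit && h: ((!x) ==> (seen && h)) && (x ==> (seen && w && h))
Before seen := (!w) || seen: ((!x) ==> (((!w) || seen) && h)) && (x ==> (((!w) || seen) && w && h))
Answer: WP = ((!x) ==> (((!w) || seen) && h)) && (x ==> (((!w) || seen) && w && h))


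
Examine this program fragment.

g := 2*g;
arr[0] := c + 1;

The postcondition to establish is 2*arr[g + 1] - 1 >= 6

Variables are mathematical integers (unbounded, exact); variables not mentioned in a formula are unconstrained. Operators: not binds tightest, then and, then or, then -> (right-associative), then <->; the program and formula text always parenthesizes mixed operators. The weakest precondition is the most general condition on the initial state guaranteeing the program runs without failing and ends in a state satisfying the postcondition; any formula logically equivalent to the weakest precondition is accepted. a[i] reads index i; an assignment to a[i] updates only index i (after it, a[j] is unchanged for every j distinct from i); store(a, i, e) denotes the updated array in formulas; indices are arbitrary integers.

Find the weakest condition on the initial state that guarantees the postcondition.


Working backward. After the program, the postcondition 2*arr[g + 1] - 1 >= 6 must hold; in canonical form it is 2*arr[g + 1] >= 7.
Before arr[0] := c + 1: 2*store(arr, 0, c + 1)[g + 1] >= 7
Before g := 2*g: 2*store(arr, 0, c + 1)[2*g + 1] >= 7
Answer: WP = 2*store(arr, 0, c + 1)[2*g + 1] >= 7


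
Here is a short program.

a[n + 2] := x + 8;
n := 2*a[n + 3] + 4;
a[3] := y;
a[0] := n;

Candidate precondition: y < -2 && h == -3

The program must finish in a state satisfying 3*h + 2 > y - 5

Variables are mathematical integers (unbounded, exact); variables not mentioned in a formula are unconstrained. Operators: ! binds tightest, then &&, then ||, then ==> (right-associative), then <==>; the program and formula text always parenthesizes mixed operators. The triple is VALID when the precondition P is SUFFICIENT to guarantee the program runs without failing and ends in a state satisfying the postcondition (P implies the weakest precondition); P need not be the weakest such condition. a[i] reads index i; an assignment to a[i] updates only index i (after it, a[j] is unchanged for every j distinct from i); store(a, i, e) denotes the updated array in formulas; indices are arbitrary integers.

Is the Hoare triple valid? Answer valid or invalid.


Working backward. After the program, the postcondition 3*h + 2 > y - 5 must hold; in canonical form it is 3*h > y - 7.
Before a[0] := n: 3*h > y - 7
Before a[3] := y: 3*h > y - 7
Before n := 2*a[n + 3] + 4: 3*h > y - 7
Before a[n + 2] := x + 8: 3*h > y - 7
The weakest precondition is 3*h > y - 7.
Check whether y < -2 && h == -3 implies it.
Every state satisfying the precondition satisfies the weakest precondition: the implication holds.
Answer: valid


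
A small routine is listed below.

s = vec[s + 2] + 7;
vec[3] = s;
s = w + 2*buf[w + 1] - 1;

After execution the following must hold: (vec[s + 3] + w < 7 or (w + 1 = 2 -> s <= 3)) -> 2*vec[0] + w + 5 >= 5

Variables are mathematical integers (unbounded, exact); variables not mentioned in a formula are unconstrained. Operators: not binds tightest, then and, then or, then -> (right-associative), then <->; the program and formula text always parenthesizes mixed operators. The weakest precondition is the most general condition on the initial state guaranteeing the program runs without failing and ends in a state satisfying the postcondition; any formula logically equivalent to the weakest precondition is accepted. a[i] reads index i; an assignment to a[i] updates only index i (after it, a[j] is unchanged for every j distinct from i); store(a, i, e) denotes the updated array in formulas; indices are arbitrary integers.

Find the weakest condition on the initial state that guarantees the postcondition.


Working backward. After the program, the postcondition (vec[s + 3] + w < 7 or (w + 1 = 2 -> s <= 3)) -> 2*vec[0] + w + 5 >= 5 must hold; in canonical form it is (vec[s + 3] + w < 7 or (w = 1 -> s <= 3)) -> 2*vec[0] + w >= 0.
Before s := w + 2*buf[w + 1] - 1: (vec[2*buf[w + 1] + w + 2] + w < 7 or (w = 1 -> 2*buf[w + 1] + w <= 4)) -> 2*vec[0] + w >= 0
Before vec[3] := s: (store(vec, 3, s)[2*buf[w + 1] + w + 2] + w < 7 or (w = 1 -> 2*buf[w + 1] + w <= 4)) -> 2*vec[0] + w >= 0
Before s := vec[s + 2] + 7: (store(vec, 3, vec[s + 2] + 7)[2*buf[w + 1] + w + 2] + w < 7 or (w = 1 -> 2*buf[w + 1] + w <= 4)) -> 2*vec[0] + w >= 0
Answer: WP = (store(vec, 3, vec[s + 2] + 7)[2*buf[w + 1] + w + 2] + w < 7 or (w = 1 -> 2*buf[w + 1] + w <= 4)) -> 2*vec[0] + w >= 0


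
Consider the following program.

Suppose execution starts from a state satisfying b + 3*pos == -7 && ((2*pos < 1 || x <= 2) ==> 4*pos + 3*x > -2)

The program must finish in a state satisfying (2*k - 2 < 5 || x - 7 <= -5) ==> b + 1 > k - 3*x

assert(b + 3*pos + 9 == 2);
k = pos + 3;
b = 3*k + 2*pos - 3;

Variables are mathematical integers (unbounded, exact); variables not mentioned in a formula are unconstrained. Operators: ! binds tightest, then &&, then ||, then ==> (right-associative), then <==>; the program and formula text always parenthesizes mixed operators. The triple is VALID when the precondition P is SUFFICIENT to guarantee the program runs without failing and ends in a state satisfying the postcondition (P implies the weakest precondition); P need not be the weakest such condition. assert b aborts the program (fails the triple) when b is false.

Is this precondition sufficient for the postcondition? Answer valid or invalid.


Working backward. After the program, the postcondition (2*k - 2 < 5 || x - 7 <= -5) ==> b + 1 > k - 3*x must hold; in canonical form it is (2*k < 7 || x <= 2) ==> b + 3*x > k - 1.
Before b := 3*k + 2*pos - 3: (2*k < 7 || x <= 2) ==> 2*k + 2*pos + 3*x > 2
Before k := pos + 3: (2*pos < 1 || x <= 2) ==> 4*pos + 3*x > -4
Before assert b + 3*pos + 9 == 2: b + 3*pos == -7 && ((2*pos < 1 || x <= 2) ==> 4*pos + 3*x > -4)
The weakest precondition is b + 3*pos == -7 && ((2*pos < 1 || x <= 2) ==> 4*pos + 3*x > -4).
Check whether b + 3*pos == -7 && ((2*pos < 1 || x <= 2) ==> 4*pos + 3*x > -2) implies it.
Every state satisfying the precondition satisfies the weakest precondition: the implication holds.
Answer: valid


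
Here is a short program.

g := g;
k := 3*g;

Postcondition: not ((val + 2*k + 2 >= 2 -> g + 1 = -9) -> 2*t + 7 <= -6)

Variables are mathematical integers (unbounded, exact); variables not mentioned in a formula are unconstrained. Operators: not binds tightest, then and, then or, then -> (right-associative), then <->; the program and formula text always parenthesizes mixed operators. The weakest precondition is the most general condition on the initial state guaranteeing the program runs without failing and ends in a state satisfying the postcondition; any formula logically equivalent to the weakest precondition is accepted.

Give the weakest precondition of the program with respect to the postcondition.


Working backward. After the program, the postcondition not ((val + 2*k + 2 >= 2 -> g + 1 = -9) -> 2*t + 7 <= -6) must hold; in canonical form it is not ((2*k + val >= 0 -> g = -10) -> 2*t <= -13).
Before k := 3*g: not ((6*g + val >= 0 -> g = -10) -> 2*t <= -13)
Before g := g: not ((6*g + val >= 0 -> g = -10) -> 2*t <= -13)
Answer: WP = not ((6*g + val >= 0 -> g = -10) -> 2*t <= -13)


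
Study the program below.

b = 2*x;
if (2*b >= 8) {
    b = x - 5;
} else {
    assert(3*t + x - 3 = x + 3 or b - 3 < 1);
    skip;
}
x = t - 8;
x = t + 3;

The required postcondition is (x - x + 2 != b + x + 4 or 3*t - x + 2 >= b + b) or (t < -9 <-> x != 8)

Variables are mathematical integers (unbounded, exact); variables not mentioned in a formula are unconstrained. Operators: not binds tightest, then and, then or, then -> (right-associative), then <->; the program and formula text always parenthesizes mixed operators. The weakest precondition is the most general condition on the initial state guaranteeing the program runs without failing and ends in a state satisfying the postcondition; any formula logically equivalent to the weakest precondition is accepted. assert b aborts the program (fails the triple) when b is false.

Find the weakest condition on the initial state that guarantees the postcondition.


Working backward. After the program, the postcondition (x - x + 2 != b + x + 4 or 3*t - x + 2 >= b + b) or (t < -9 <-> x != 8) must hold; in canonical form it is b + x != -2 or 3*t >= 2*b + x - 2 or (t < -9 <-> x != 8).
Before x := t + 3: b + t != -5 or 2*t >= 2*b + 1 or (t < -9 <-> t != 5)
Before x := t - 8: b + t != -5 or 2*t >= 2*b + 1 or (t < -9 <-> t != 5)
Then branch requires t + x != 0 or 2*t >= 2*x - 9 or (t < -9 <-> t != 5); else branch requires (3*t = 6 or b < 4) and (b + t != -5 or 2*t >= 2*b + 1 or (t < -9 <-> t != 5)).
Before the if: (2*b >= 8 -> (t + x != 0 or 2*t >= 2*x - 9 or (t < -9 <-> t != 5))) and ((not (2*b >= 8)) -> ((3*t = 6 or b < 4) and (b + t != -5 or 2*t >= 2*b + 1 or (t < -9 <-> t != 5))))
Before b := 2*x: (4*x >= 8 -> (t + x != 0 or 2*t >= 2*x - 9 or (t < -9 <-> t != 5))) and ((not (4*x >= 8)) -> ((3*t = 6 or 2*x < 4) and (t + 2*x != -5 or 2*t >= 4*x + 1 or (t < -9 <-> t != 5))))
Answer: WP = (4*x >= 8 -> (t + x != 0 or 2*t >= 2*x - 9 or (t < -9 <-> t != 5))) and ((not (4*x >= 8)) -> ((3*t = 6 or 2*x < 4) and (t + 2*x != -5 or 2*t >= 4*x + 1 or (t < -9 <-> t != 5))))


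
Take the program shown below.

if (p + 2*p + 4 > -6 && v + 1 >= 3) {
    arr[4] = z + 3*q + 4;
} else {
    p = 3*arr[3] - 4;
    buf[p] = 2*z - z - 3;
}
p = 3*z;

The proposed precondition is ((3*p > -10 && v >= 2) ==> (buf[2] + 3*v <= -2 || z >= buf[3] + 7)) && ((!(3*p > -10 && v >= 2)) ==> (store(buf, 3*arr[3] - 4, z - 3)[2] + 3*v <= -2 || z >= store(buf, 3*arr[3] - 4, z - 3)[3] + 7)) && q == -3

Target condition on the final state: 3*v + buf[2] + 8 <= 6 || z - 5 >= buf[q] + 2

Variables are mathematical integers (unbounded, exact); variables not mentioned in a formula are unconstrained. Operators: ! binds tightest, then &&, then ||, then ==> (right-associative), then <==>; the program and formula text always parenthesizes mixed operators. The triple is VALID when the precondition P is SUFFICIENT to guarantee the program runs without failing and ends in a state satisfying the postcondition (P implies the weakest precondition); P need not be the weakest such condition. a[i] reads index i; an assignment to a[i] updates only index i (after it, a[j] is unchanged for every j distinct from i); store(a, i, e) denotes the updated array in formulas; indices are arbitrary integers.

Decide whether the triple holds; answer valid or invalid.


Working backward. After the program, the postcondition 3*v + buf[2] + 8 <= 6 || z - 5 >= buf[q] + 2 must hold; in canonical form it is buf[2] + 3*v <= -2 || z >= buf[q] + 7.
Before p := 3*z: buf[2] + 3*v <= -2 || z >= buf[q] + 7
Then branch requires buf[2] + 3*v <= -2 || z >= buf[q] + 7; else branch requires store(buf, 3*arr[3] - 4, z - 3)[2] + 3*v <= -2 || z >= store(buf, 3*arr[3] - 4, z - 3)[q] + 7.
Before the if: ((3*p > -10 && v >= 2) ==> (buf[2] + 3*v <= -2 || z >= buf[q] + 7)) && ((!(3*p > -10 && v >= 2)) ==> (store(buf, 3*arr[3] - 4, z - 3)[2] + 3*v <= -2 || z >= store(buf, 3*arr[3] - 4, z - 3)[q] + 7))
The weakest precondition is ((3*p > -10 && v >= 2) ==> (buf[2] + 3*v <= -2 || z >= buf[q] + 7)) && ((!(3*p > -10 && v >= 2)) ==> (store(buf, 3*arr[3] - 4, z - 3)[2] + 3*v <= -2 || z >= store(buf, 3*arr[3] - 4, z - 3)[q] + 7)).
Check whether ((3*p > -10 && v >= 2) ==> (buf[2] + 3*v <= -2 || z >= buf[3] + 7)) && ((!(3*p > -10 && v >= 2)) ==> (store(buf, 3*arr[3] - 4, z - 3)[2] + 3*v <= -2 || z >= store(buf, 3*arr[3] - 4, z - 3)[3] + 7)) && q == -3 implies it.
Countermodel: at the initial state arr = {[-3] = 2, [2] = 2, [3] = 2, elsewhere 2}, buf = {[-3] = 0, [2] = 4, [3] = -19555, elsewhere 4}, p = -4, q = -3, v = 6517, z = -19548, the precondition holds but the weakest precondition fails.
Answer: invalid


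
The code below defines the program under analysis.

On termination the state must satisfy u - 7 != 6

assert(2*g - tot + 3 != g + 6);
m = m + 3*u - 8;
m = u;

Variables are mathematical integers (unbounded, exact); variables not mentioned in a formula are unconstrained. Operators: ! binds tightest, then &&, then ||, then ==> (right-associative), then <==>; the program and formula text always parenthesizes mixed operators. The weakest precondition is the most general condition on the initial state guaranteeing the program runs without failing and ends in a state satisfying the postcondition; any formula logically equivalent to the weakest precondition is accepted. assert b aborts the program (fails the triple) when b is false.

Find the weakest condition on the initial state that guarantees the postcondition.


Working backward. After the program, the postcondition u - 7 != 6 must hold; in canonical form it is u != 13.
Before m := u: u != 13
Before m := m + 3*u - 8: u != 13
Before assert 2*g - tot + 3 != g + 6: g != tot + 3 && u != 13
Answer: WP = g != tot + 3 && u != 13


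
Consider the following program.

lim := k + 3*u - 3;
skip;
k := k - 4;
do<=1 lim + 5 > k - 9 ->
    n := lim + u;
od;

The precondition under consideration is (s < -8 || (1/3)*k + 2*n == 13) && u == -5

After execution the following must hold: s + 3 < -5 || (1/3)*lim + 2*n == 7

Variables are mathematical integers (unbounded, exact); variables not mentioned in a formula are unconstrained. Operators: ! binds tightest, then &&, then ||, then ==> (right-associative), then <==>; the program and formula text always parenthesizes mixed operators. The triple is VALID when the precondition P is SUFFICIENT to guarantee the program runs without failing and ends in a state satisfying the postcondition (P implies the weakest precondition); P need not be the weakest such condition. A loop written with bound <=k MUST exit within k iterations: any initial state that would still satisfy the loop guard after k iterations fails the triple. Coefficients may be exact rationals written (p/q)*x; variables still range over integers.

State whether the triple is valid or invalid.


Working backward. After the program, the postcondition s + 3 < -5 || (1/3)*lim + 2*n == 7 must hold; in canonical form it is s < -8 || (1/3)*lim + 2*n == 7.
Before the loop (bound <=1), unroll the exhaustion recursion (WP_0 = exit-now case; WP_j = one more guarded iteration, up to j = 1):
  WP_0: (!(lim > k - 14)) && (s < -8 || (1/3)*lim + 2*n == 7)
  WP_1: (lim > k - 14 ==> ((!(lim > k - 14)) && (s < -8 || (7/3)*lim + 2*u == 7))) && ((!(lim > k - 14)) ==> (s < -8 || (1/3)*lim + 2*n == 7))
So before the loop: (lim > k - 14 ==> ((!(lim > k - 14)) && (s < -8 || (7/3)*lim + 2*u == 7))) && ((!(lim > k - 14)) ==> (s < -8 || (1/3)*lim + 2*n == 7))
Before k := k - 4: (lim > k - 18 ==> ((!(lim > k - 18)) && (s < -8 || (7/3)*lim + 2*u == 7))) && ((!(lim > k - 18)) ==> (s < -8 || (1/3)*lim + 2*n == 7))
Before skip: (lim > k - 18 ==> ((!(lim > k - 18)) && (s < -8 || (7/3)*lim + 2*u == 7))) && ((!(lim > k - 18)) ==> (s < -8 || (1/3)*lim + 2*n == 7))
Before lim := k + 3*u - 3: (3*u > -15 ==> ((!(3*u > -15)) && (s < -8 || (7/3)*k + 9*u == 14))) && ((!(3*u > -15)) ==> (s < -8 || (1/3)*k + 2*n + u == 8))
The weakest precondition is (3*u > -15 ==> ((!(3*u > -15)) && (s < -8 || (7/3)*k + 9*u == 14))) && ((!(3*u > -15)) ==> (s < -8 || (1/3)*k + 2*n + u == 8)).
Check whether (s < -8 || (1/3)*k + 2*n == 13) && u == -5 implies it.
Every state satisfying the precondition satisfies the weakest precondition: the implication holds.
Answer: valid


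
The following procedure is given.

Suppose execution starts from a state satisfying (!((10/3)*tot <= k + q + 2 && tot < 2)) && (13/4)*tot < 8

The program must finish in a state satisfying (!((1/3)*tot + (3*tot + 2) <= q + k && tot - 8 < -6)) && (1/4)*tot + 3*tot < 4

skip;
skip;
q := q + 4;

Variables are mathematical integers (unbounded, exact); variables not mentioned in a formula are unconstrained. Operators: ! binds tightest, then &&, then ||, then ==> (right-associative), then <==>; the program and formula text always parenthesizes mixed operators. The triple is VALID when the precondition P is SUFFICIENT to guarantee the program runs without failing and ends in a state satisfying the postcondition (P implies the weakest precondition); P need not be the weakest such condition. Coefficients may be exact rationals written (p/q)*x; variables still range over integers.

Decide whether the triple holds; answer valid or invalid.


Working backward. After the program, the postcondition (!((1/3)*tot + (3*tot + 2) <= q + k && tot - 8 < -6)) && (1/4)*tot + 3*tot < 4 must hold; in canonical form it is (!((10/3)*tot <= k + q - 2 && tot < 2)) && (13/4)*tot < 4.
Before q := q + 4: (!((10/3)*tot <= k + q + 2 && tot < 2)) && (13/4)*tot < 4
Before skip: (!((10/3)*tot <= k + q + 2 && tot < 2)) && (13/4)*tot < 4
Before skip: (!((10/3)*tot <= k + q + 2 && tot < 2)) && (13/4)*tot < 4
The weakest precondition is (!((10/3)*tot <= k + q + 2 && tot < 2)) && (13/4)*tot < 4.
Check whether (!((10/3)*tot <= k + q + 2 && tot < 2)) && (13/4)*tot < 8 implies it.
Countermodel: at the initial state k = 0, q = 0, tot = 2, the precondition holds but the weakest precondition fails.
Answer: invalid


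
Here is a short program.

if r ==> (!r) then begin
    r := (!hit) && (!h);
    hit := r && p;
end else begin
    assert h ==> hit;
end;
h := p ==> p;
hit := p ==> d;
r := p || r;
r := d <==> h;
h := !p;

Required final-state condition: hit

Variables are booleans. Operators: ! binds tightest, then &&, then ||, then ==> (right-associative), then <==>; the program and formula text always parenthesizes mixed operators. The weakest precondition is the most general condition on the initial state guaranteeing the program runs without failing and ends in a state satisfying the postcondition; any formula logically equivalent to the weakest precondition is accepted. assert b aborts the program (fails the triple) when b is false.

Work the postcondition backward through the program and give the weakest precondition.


Working backward. After the program, hit must hold.
Before h := !p: hit
Before r := d <==> h: hit
Before r := p || r: hit
Before hit := p ==> d: p ==> d
Before h := p ==> p: p ==> d
Then branch requires p ==> d; else branch requires (h ==> hit) && (p ==> d).
Before the if: ((r ==> (!r)) ==> (p ==> d)) && ((!(r ==> (!r))) ==> ((h ==> hit) && (p ==> d)))
Answer: WP = ((r ==> (!r)) ==> (p ==> d)) && ((!(r ==> (!r))) ==> ((h ==> hit) && (p ==> d)))


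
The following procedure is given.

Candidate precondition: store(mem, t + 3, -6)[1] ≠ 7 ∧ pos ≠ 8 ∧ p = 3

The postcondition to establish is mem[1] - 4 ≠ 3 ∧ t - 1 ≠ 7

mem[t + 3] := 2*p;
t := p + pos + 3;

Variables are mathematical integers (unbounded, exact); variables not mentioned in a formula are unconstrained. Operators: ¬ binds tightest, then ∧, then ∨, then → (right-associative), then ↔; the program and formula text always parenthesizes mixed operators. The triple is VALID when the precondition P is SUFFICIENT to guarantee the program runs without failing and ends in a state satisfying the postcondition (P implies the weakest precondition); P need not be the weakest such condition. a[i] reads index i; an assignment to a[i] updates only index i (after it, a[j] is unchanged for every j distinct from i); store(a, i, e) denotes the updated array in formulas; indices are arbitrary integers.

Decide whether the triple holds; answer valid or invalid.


Working backward. After the program, the postcondition mem[1] - 4 ≠ 3 ∧ t - 1 ≠ 7 must hold; in canonical form it is mem[1] ≠ 7 ∧ t ≠ 8.
Before t := p + pos + 3: mem[1] ≠ 7 ∧ p + pos ≠ 5
Before mem[t + 3] := 2*p: store(mem, t + 3, 2*p)[1] ≠ 7 ∧ p + pos ≠ 5
The weakest precondition is store(mem, t + 3, 2*p)[1] ≠ 7 ∧ p + pos ≠ 5.
Check whether store(mem, t + 3, -6)[1] ≠ 7 ∧ pos ≠ 8 ∧ p = 3 implies it.
Countermodel: at the initial state mem = {[1] = 3, elsewhere 3}, p = 3, pos = 2, t = -2, the precondition holds but the weakest precondition fails.
Answer: invalid


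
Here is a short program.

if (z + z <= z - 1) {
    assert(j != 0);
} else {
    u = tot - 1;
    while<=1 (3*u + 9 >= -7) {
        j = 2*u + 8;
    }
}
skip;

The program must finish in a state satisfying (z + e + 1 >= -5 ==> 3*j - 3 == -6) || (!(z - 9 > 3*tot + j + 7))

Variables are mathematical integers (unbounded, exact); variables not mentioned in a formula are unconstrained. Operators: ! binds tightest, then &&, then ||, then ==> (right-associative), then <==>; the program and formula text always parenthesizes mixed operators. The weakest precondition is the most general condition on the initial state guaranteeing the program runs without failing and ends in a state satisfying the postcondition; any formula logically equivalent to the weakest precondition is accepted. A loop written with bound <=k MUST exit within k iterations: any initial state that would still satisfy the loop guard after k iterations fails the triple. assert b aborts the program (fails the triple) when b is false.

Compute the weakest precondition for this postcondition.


Working backward. After the program, the postcondition (z + e + 1 >= -5 ==> 3*j - 3 == -6) || (!(z - 9 > 3*tot + j + 7)) must hold; in canonical form it is (e + z >= -6 ==> 3*j == -3) || (!(z > j + 3*tot + 16)).
Before skip: (e + z >= -6 ==> 3*j == -3) || (!(z > j + 3*tot + 16))
Then branch requires j != 0 && ((e + z >= -6 ==> 3*j == -3) || (!(z > j + 3*tot + 16))); else branch requires (3*tot >= -13 ==> ((!(3*tot >= -13)) && ((e + z >= -6 ==> 6*tot == -21) || (!(z > 5*tot + 22))))) && ((!(3*tot >= -13)) ==> ((e + z >= -6 ==> 3*j == -3) || (!(z > j + 3*tot + 16)))).
Before the if: (z <= -1 ==> (j != 0 && ((e + z >= -6 ==> 3*j == -3) || (!(z > j + 3*tot + 16))))) && ((!(z <= -1)) ==> ((3*tot >= -13 ==> ((!(3*tot >= -13)) && ((e + z >= -6 ==> 6*tot == -21) || (!(z > 5*tot + 22))))) && ((!(3*tot >= -13)) ==> ((e + z >= -6 ==> 3*j == -3) || (!(z > j + 3*tot + 16))))))
Answer: WP = (z <= -1 ==> (j != 0 && ((e + z >= -6 ==> 3*j == -3) || (!(z > j + 3*tot + 16))))) && ((!(z <= -1)) ==> ((3*tot >= -13 ==> ((!(3*tot >= -13)) && ((e + z >= -6 ==> 6*tot == -21) || (!(z > 5*tot + 22))))) && ((!(3*tot >= -13)) ==> ((e + z >= -6 ==> 3*j == -3) || (!(z > j + 3*tot + 16))))))


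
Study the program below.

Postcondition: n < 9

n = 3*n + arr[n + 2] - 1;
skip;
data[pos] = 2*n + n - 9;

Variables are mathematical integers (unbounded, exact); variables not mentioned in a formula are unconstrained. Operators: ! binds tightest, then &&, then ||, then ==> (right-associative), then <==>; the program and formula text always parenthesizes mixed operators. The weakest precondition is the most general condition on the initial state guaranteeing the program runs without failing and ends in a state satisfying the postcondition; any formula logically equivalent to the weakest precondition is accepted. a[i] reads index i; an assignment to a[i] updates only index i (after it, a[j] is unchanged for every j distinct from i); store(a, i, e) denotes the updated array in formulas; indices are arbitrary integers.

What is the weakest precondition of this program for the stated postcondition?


Working backward. After the program, n < 9 must hold.
Before data[pos] := 2*n + n - 9: n < 9
Before skip: n < 9
Before n := 3*n + arr[n + 2] - 1: arr[n + 2] + 3*n < 10
Answer: WP = arr[n + 2] + 3*n < 10


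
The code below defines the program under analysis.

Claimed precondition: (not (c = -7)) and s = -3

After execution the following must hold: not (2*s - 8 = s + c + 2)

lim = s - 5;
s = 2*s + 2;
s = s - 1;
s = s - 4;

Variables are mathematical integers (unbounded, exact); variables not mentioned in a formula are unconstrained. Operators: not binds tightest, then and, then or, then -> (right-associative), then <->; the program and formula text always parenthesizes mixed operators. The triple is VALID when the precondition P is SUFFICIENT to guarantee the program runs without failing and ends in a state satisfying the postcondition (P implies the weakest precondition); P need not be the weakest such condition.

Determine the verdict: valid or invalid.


Working backward. After the program, the postcondition not (2*s - 8 = s + c + 2) must hold; in canonical form it is not (s = c + 10).
Before s := s - 4: not (s = c + 14)
Before s := s - 1: not (s = c + 15)
Before s := 2*s + 2: not (2*s = c + 13)
Before lim := s - 5: not (2*s = c + 13)
The weakest precondition is not (2*s = c + 13).
Check whether (not (c = -7)) and s = -3 implies it.
Countermodel: at the initial state c = -19, s = -3, the precondition holds but the weakest precondition fails.
Answer: invalid


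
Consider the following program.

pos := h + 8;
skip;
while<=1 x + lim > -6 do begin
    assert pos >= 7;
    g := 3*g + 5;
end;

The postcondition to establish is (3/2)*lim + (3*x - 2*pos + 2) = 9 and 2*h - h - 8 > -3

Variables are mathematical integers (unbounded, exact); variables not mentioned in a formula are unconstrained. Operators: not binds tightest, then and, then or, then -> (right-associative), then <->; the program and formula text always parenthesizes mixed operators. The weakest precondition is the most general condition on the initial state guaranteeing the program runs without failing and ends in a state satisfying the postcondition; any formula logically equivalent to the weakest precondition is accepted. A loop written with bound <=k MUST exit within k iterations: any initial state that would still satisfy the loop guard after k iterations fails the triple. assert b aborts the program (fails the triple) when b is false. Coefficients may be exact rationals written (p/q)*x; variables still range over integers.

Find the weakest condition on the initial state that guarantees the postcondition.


Working backward. After the program, the postcondition (3/2)*lim + (3*x - 2*pos + 2) = 9 and 2*h - h - 8 > -3 must hold; in canonical form it is (3/2)*lim + 3*x = 2*pos + 7 and h > 5.
Before the loop (bound <=1), unroll the exhaustion recursion (WP_0 = exit-now case; WP_j = one more guarded iteration, up to j = 1):
  WP_0: (not (lim + x > -6)) and (3/2)*lim + 3*x = 2*pos + 7 and h > 5
  WP_1: (lim + x > -6 -> (pos >= 7 and (not (lim + x > -6)) and (3/2)*lim + 3*x = 2*pos + 7 and h > 5)) and ((not (lim + x > -6)) -> ((3/2)*lim + 3*x = 2*pos + 7 and h > 5))
So before the loop: (lim + x > -6 -> (pos >= 7 and (not (lim + x > -6)) and (3/2)*lim + 3*x = 2*pos + 7 and h > 5)) and ((not (lim + x > -6)) -> ((3/2)*lim + 3*x = 2*pos + 7 and h > 5))
Before skip: (lim + x > -6 -> (pos >= 7 and (not (lim + x > -6)) and (3/2)*lim + 3*x = 2*pos + 7 and h > 5)) and ((not (lim + x > -6)) -> ((3/2)*lim + 3*x = 2*pos + 7 and h > 5))
Before pos := h + 8: (lim + x > -6 -> (h >= -1 and (not (lim + x > -6)) and (3/2)*lim + 3*x = 2*h + 23 and h > 5)) and ((not (lim + x > -6)) -> ((3/2)*lim + 3*x = 2*h + 23 and h > 5))
Answer: WP = (lim + x > -6 -> (h >= -1 and (not (lim + x > -6)) and (3/2)*lim + 3*x = 2*h + 23 and h > 5)) and ((not (lim + x > -6)) -> ((3/2)*lim + 3*x = 2*h + 23 and h > 5))


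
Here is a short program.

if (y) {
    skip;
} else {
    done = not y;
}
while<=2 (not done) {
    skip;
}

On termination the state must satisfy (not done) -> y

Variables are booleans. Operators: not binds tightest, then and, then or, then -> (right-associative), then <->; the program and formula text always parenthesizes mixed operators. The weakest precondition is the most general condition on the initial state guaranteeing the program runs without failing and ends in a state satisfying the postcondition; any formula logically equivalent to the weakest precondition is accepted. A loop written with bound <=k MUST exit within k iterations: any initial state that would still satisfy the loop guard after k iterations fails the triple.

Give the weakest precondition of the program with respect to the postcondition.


Working backward. After the program, (not done) -> y must hold.
Before the loop (bound <=2), unroll the exhaustion recursion (WP_0 = exit-now case; WP_j = one more guarded iteration, up to j = 2):
  WP_0: done and ((not done) -> y)
  WP_1: ((not done) -> (done and ((not done) -> y))) and (done -> ((not done) -> y))
  WP_2: ((not done) -> (((not done) -> (done and ((not done) -> y))) and (done -> ((not done) -> y)))) and (done -> ((not done) -> y))
So before the loop: ((not done) -> (((not done) -> (done and ((not done) -> y))) and (done -> ((not done) -> y)))) and (done -> ((not done) -> y))
Then branch requires ((not done) -> (((not done) -> (done and ((not done) -> y))) and (done -> ((not done) -> y)))) and (done -> ((not done) -> y)); else branch requires y -> (y -> (not y)).
Before the if: (y -> (((not done) -> (((not done) -> (done and ((not done) -> y))) and (done -> ((not done) -> y)))) and (done -> ((not done) -> y)))) and ((not y) -> (y -> (y -> (not y))))
Answer: WP = (y -> (((not done) -> (((not done) -> (done and ((not done) -> y))) and (done -> ((not done) -> y)))) and (done -> ((not done) -> y)))) and ((not y) -> (y -> (y -> (not y))))


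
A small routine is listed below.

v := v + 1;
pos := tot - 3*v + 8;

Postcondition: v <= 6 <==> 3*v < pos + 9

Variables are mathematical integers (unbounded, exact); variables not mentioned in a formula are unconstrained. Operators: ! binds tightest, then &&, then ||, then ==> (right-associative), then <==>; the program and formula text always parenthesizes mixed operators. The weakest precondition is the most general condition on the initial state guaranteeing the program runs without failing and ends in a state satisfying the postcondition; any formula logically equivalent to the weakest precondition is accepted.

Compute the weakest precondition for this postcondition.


Working backward. After the program, v <= 6 <==> 3*v < pos + 9 must hold.
Before pos := tot - 3*v + 8: v <= 6 <==> 6*v < tot + 17
Before v := v + 1: v <= 5 <==> 6*v < tot + 11
Answer: WP = v <= 5 <==> 6*v < tot + 11


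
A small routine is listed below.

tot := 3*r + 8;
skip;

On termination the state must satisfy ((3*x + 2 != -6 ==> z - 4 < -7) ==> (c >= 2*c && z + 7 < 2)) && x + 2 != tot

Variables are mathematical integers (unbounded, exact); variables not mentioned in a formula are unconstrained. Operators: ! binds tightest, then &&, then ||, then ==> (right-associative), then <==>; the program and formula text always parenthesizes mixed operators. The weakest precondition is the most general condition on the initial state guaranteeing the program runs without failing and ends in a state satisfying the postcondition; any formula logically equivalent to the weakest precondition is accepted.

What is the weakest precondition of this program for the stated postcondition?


Working backward. After the program, the postcondition ((3*x + 2 != -6 ==> z - 4 < -7) ==> (c >= 2*c && z + 7 < 2)) && x + 2 != tot must hold; in canonical form it is ((3*x != -8 ==> z < -3) ==> (c <= 0 && z < -5)) && x != tot - 2.
Before skip: ((3*x != -8 ==> z < -3) ==> (c <= 0 && z < -5)) && x != tot - 2
Before tot := 3*r + 8: ((3*x != -8 ==> z < -3) ==> (c <= 0 && z < -5)) && x != 3*r + 6
Answer: WP = ((3*x != -8 ==> z < -3) ==> (c <= 0 && z < -5)) && x != 3*r + 6


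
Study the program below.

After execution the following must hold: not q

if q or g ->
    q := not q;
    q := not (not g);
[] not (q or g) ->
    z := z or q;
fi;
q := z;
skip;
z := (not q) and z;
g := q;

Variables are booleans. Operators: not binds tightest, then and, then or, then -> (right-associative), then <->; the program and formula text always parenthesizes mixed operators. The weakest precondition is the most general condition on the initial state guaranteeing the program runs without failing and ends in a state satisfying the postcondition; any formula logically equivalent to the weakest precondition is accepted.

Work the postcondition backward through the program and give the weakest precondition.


Working backward. After the program, not q must hold.
Before g := q: not q
Before z := (not q) and z: not q
Before skip: not q
Before q := z: not z
Then branch requires not z; else branch requires not (z or q).
Before the if: ((q or g) -> (not z)) and ((not (q or g)) -> (not (z or q)))
Answer: WP = ((q or g) -> (not z)) and ((not (q or g)) -> (not (z or q)))


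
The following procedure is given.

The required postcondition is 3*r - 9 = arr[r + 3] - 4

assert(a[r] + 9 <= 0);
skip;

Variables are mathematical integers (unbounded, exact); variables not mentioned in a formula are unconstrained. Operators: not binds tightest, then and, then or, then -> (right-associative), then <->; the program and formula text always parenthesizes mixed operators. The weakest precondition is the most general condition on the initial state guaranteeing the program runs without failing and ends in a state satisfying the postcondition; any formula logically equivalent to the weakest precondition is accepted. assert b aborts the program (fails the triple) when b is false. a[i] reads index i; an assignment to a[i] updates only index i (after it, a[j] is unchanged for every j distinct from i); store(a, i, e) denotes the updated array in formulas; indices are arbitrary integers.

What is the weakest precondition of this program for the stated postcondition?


Working backward. After the program, the postcondition 3*r - 9 = arr[r + 3] - 4 must hold; in canonical form it is 3*r = arr[r + 3] + 5.
Before skip: 3*r = arr[r + 3] + 5
Before assert a[r] + 9 <= 0: a[r] <= -9 and 3*r = arr[r + 3] + 5
Answer: WP = a[r] <= -9 and 3*r = arr[r + 3] + 5


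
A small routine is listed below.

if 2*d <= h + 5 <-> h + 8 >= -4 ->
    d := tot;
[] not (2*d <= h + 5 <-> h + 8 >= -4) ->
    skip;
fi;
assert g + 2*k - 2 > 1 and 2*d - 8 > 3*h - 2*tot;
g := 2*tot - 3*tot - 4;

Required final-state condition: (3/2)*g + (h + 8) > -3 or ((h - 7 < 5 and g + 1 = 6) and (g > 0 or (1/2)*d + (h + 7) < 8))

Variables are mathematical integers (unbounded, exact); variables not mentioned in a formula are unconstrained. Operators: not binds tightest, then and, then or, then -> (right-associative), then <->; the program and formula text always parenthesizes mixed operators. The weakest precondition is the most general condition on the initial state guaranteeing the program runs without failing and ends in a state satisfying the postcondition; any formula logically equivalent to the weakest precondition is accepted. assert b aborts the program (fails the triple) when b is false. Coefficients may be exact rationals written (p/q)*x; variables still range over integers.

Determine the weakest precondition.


Working backward. After the program, the postcondition (3/2)*g + (h + 8) > -3 or ((h - 7 < 5 and g + 1 = 6) and (g > 0 or (1/2)*d + (h + 7) < 8)) must hold; in canonical form it is (3/2)*g + h > -11 or (h < 12 and g = 5 and (g > 0 or (1/2)*d + h < 1)).
Before g := 2*tot - 3*tot - 4: h > (3/2)*tot - 5 or (h < 12 and tot = -9 and (tot < -4 or (1/2)*d + h < 1))
Before assert g + 2*k - 2 > 1 and 2*d - 8 > 3*h - 2*tot: g + 2*k > 3 and 2*d + 2*tot > 3*h + 8 and (h > (3/2)*tot - 5 or (h < 12 and tot = -9 and (tot < -4 or (1/2)*d + h < 1)))
Then branch requires g + 2*k > 3 and 4*tot > 3*h + 8 and (h > (3/2)*tot - 5 or (h < 12 and tot = -9 and (tot < -4 or h + (1/2)*tot < 1))); else branch requires g + 2*k > 3 and 2*d + 2*tot > 3*h + 8 and (h > (3/2)*tot - 5 or (h < 12 and tot = -9 and (tot < -4 or (1/2)*d + h < 1))).
Before the if: ((2*d <= h + 5 <-> h >= -12) -> (g + 2*k > 3 and 4*tot > 3*h + 8 and (h > (3/2)*tot - 5 or (h < 12 and tot = -9 and (tot < -4 or h + (1/2)*tot < 1))))) and ((not (2*d <= h + 5 <-> h >= -12)) -> (g + 2*k > 3 and 2*d + 2*tot > 3*h + 8 and (h > (3/2)*tot - 5 or (h < 12 and tot = -9 and (tot < -4 or (1/2)*d + h < 1)))))
Answer: WP = ((2*d <= h + 5 <-> h >= -12) -> (g + 2*k > 3 and 4*tot > 3*h + 8 and (h > (3/2)*tot - 5 or (h < 12 and tot = -9 and (tot < -4 or h + (1/2)*tot < 1))))) and ((not (2*d <= h + 5 <-> h >= -12)) -> (g + 2*k > 3 and 2*d + 2*tot > 3*h + 8 and (h > (3/2)*tot - 5 or (h < 12 and tot = -9 and (tot < -4 or (1/2)*d + h < 1)))))


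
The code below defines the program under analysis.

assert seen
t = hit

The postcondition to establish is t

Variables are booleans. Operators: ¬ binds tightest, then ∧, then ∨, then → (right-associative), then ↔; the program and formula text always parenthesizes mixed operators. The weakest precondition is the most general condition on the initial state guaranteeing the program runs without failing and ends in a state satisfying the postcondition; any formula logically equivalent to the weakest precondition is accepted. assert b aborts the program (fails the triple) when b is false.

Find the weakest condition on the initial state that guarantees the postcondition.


Working backward. After the program, t must hold.
Before t := hit: hit
Before assert seen: seen ∧ hit
Answer: WP = seen ∧ hit


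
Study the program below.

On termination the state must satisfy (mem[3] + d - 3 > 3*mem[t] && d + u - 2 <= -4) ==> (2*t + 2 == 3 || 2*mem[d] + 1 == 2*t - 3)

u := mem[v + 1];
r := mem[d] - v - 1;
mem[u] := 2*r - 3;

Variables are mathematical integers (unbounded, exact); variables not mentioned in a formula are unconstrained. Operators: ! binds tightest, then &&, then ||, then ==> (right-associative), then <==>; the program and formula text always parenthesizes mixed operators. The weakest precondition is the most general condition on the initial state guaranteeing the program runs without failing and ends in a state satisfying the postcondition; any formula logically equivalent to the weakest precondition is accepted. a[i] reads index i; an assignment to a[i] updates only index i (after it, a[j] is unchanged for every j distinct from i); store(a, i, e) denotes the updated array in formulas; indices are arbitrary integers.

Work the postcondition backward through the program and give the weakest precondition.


Working backward. After the program, the postcondition (mem[3] + d - 3 > 3*mem[t] && d + u - 2 <= -4) ==> (2*t + 2 == 3 || 2*mem[d] + 1 == 2*t - 3) must hold; in canonical form it is (mem[3] + d > 3*mem[t] + 3 && d + u <= -2) ==> (2*t == 1 || 2*mem[d] == 2*t - 4).
Before mem[u] := 2*r - 3: (store(mem, u, 2*r - 3)[3] + d > 3*store(mem, u, 2*r - 3)[t] + 3 && d + u <= -2) ==> (2*t == 1 || 2*store(mem, u, 2*r - 3)[d] == 2*t - 4)
Before r := mem[d] - v - 1: (store(mem, u, 2*mem[d] - 2*v - 5)[3] + d > 3*store(mem, u, 2*mem[d] - 2*v - 5)[t] + 3 && d + u <= -2) ==> (2*t == 1 || 2*store(mem, u, 2*mem[d] - 2*v - 5)[d] == 2*t - 4)
Before u := mem[v + 1]: (store(mem, mem[v + 1], 2*mem[d] - 2*v - 5)[3] + d > 3*store(mem, mem[v + 1], 2*mem[d] - 2*v - 5)[t] + 3 && mem[v + 1] + d <= -2) ==> (2*t == 1 || 2*store(mem, mem[v + 1], 2*mem[d] - 2*v - 5)[d] == 2*t - 4)
Answer: WP = (store(mem, mem[v + 1], 2*mem[d] - 2*v - 5)[3] + d > 3*store(mem, mem[v + 1], 2*mem[d] - 2*v - 5)[t] + 3 && mem[v + 1] + d <= -2) ==> (2*t == 1 || 2*store(mem, mem[v + 1], 2*mem[d] - 2*v - 5)[d] == 2*t - 4)
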